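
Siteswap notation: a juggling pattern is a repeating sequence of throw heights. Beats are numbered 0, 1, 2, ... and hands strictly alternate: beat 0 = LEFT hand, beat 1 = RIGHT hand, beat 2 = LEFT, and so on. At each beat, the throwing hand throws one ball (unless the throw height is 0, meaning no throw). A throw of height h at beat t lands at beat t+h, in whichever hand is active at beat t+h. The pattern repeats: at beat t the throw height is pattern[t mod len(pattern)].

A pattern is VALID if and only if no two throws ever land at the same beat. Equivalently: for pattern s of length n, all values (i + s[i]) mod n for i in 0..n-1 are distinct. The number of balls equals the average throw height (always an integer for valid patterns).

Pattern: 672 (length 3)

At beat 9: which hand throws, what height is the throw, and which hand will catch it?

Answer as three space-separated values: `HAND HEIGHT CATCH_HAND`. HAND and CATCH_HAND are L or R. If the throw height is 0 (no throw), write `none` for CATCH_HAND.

Beat 9: 9 mod 2 = 1, so hand = R
Throw height = pattern[9 mod 3] = pattern[0] = 6
Lands at beat 9+6=15, 15 mod 2 = 1, so catch hand = R

Answer: R 6 R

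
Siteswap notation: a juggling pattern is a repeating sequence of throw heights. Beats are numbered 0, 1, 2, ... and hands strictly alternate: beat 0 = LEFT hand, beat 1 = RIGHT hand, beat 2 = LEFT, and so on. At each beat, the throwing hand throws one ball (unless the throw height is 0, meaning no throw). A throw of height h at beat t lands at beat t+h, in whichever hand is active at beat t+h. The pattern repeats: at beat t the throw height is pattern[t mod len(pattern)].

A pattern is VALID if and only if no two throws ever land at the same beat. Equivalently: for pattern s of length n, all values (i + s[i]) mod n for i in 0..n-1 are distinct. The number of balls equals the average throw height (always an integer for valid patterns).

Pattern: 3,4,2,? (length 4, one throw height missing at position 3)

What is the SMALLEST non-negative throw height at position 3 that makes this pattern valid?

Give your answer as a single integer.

i=0: (0 + 3) mod 4 = 3
i=1: (1 + 4) mod 4 = 1
i=2: (2 + 2) mod 4 = 0
i=3: s[i]=? (unknown)
Known residues: [0, 1, 3]; need a permutation of 0..3, so missing residue r = 2
Need (3 + s) mod 4 = 2; smallest s = (2 - 3) mod 4 = 3

Answer: 3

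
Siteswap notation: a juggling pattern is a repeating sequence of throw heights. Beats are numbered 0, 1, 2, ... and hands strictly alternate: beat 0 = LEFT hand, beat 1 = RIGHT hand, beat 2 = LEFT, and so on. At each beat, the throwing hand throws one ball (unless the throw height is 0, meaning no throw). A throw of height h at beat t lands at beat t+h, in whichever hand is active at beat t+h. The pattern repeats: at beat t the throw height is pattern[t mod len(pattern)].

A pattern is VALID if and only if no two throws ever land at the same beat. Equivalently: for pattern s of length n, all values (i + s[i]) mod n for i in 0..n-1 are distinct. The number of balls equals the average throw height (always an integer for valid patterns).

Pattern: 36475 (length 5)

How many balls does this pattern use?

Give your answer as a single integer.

Answer: 5

Derivation:
Pattern = [3, 6, 4, 7, 5], length n = 5
  position 0: throw height = 3, running sum = 3
  position 1: throw height = 6, running sum = 9
  position 2: throw height = 4, running sum = 13
  position 3: throw height = 7, running sum = 20
  position 4: throw height = 5, running sum = 25
Total sum = 25; balls = sum / n = 25 / 5 = 5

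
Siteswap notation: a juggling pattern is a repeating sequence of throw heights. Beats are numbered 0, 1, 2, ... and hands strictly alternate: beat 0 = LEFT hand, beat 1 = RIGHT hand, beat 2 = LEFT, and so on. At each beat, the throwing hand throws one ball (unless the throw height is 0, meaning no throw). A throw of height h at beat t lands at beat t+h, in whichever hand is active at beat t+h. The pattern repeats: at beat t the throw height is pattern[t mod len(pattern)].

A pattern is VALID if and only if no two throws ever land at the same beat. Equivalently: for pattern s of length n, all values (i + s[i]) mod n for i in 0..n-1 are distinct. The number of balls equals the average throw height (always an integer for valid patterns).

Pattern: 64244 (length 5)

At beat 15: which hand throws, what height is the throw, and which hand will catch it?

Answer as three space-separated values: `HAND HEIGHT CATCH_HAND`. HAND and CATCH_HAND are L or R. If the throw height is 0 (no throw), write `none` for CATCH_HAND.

Beat 15: 15 mod 2 = 1, so hand = R
Throw height = pattern[15 mod 5] = pattern[0] = 6
Lands at beat 15+6=21, 21 mod 2 = 1, so catch hand = R

Answer: R 6 R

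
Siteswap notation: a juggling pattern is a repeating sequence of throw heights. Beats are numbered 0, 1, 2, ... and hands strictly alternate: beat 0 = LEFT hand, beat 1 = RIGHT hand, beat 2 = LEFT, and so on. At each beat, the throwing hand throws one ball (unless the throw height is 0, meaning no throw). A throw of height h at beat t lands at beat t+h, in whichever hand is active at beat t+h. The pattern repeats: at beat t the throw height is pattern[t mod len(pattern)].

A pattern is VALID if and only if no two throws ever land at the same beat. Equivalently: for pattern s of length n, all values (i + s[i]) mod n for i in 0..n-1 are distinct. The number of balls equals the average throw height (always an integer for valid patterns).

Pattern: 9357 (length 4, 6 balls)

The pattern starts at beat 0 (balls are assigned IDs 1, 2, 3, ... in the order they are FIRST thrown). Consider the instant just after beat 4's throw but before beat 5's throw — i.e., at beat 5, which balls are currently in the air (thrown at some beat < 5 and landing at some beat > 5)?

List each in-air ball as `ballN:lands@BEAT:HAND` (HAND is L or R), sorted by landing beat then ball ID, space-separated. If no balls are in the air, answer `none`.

Beat 0 (L): throw ball1 h=9 -> lands@9:R; in-air after throw: [b1@9:R]
Beat 1 (R): throw ball2 h=3 -> lands@4:L; in-air after throw: [b2@4:L b1@9:R]
Beat 2 (L): throw ball3 h=5 -> lands@7:R; in-air after throw: [b2@4:L b3@7:R b1@9:R]
Beat 3 (R): throw ball4 h=7 -> lands@10:L; in-air after throw: [b2@4:L b3@7:R b1@9:R b4@10:L]
Beat 4 (L): throw ball2 h=9 -> lands@13:R; in-air after throw: [b3@7:R b1@9:R b4@10:L b2@13:R]
Beat 5 (R): throw ball5 h=3 -> lands@8:L; in-air after throw: [b3@7:R b5@8:L b1@9:R b4@10:L b2@13:R]

Answer: ball3:lands@7:R ball1:lands@9:R ball4:lands@10:L ball2:lands@13:R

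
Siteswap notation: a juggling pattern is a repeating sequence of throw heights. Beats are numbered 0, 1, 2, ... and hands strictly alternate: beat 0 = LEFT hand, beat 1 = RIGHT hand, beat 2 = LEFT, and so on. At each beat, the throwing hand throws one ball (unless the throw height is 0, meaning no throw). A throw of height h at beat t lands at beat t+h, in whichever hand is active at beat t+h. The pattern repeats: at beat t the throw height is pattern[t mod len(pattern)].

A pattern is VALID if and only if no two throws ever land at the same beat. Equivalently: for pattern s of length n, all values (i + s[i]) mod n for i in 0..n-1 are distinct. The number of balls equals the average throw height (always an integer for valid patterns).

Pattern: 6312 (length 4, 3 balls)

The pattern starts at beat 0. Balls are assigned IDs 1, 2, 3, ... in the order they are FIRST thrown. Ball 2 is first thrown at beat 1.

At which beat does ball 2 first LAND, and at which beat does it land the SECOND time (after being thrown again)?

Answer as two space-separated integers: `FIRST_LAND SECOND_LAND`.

Answer: 4 10

Derivation:
Beat 0 (L): throw ball1 h=6 -> lands@6:L; in-air after throw: [b1@6:L]
Beat 1 (R): throw ball2 h=3 -> lands@4:L; in-air after throw: [b2@4:L b1@6:L]
Beat 2 (L): throw ball3 h=1 -> lands@3:R; in-air after throw: [b3@3:R b2@4:L b1@6:L]
Beat 3 (R): throw ball3 h=2 -> lands@5:R; in-air after throw: [b2@4:L b3@5:R b1@6:L]
Beat 4 (L): throw ball2 h=6 -> lands@10:L; in-air after throw: [b3@5:R b1@6:L b2@10:L]
Beat 5 (R): throw ball3 h=3 -> lands@8:L; in-air after throw: [b1@6:L b3@8:L b2@10:L]
Beat 6 (L): throw ball1 h=1 -> lands@7:R; in-air after throw: [b1@7:R b3@8:L b2@10:L]
Beat 7 (R): throw ball1 h=2 -> lands@9:R; in-air after throw: [b3@8:L b1@9:R b2@10:L]
Beat 8 (L): throw ball3 h=6 -> lands@14:L; in-air after throw: [b1@9:R b2@10:L b3@14:L]
Beat 9 (R): throw ball1 h=3 -> lands@12:L; in-air after throw: [b2@10:L b1@12:L b3@14:L]
Beat 10 (L): throw ball2 h=1 -> lands@11:R; in-air after throw: [b2@11:R b1@12:L b3@14:L]
Ball 2: thrown@1 h=3 -> first land @4; rethrown@4 h=6 -> second land @10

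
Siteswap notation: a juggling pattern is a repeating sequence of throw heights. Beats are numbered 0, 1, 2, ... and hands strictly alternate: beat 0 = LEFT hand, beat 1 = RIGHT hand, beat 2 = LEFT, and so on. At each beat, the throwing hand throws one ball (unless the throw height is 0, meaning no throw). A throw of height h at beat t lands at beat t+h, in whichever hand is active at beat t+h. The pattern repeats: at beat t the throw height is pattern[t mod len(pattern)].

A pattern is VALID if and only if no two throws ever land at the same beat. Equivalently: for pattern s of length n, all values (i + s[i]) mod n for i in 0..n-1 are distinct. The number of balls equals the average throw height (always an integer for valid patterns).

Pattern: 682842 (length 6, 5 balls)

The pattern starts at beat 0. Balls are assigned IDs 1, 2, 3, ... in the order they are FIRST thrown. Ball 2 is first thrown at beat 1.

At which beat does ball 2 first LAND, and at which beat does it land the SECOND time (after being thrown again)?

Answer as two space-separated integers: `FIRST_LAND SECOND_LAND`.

Answer: 9 17

Derivation:
Beat 0 (L): throw ball1 h=6 -> lands@6:L; in-air after throw: [b1@6:L]
Beat 1 (R): throw ball2 h=8 -> lands@9:R; in-air after throw: [b1@6:L b2@9:R]
Beat 2 (L): throw ball3 h=2 -> lands@4:L; in-air after throw: [b3@4:L b1@6:L b2@9:R]
Beat 3 (R): throw ball4 h=8 -> lands@11:R; in-air after throw: [b3@4:L b1@6:L b2@9:R b4@11:R]
Beat 4 (L): throw ball3 h=4 -> lands@8:L; in-air after throw: [b1@6:L b3@8:L b2@9:R b4@11:R]
Beat 5 (R): throw ball5 h=2 -> lands@7:R; in-air after throw: [b1@6:L b5@7:R b3@8:L b2@9:R b4@11:R]
Beat 6 (L): throw ball1 h=6 -> lands@12:L; in-air after throw: [b5@7:R b3@8:L b2@9:R b4@11:R b1@12:L]
Beat 7 (R): throw ball5 h=8 -> lands@15:R; in-air after throw: [b3@8:L b2@9:R b4@11:R b1@12:L b5@15:R]
Beat 8 (L): throw ball3 h=2 -> lands@10:L; in-air after throw: [b2@9:R b3@10:L b4@11:R b1@12:L b5@15:R]
Beat 9 (R): throw ball2 h=8 -> lands@17:R; in-air after throw: [b3@10:L b4@11:R b1@12:L b5@15:R b2@17:R]
Beat 10 (L): throw ball3 h=4 -> lands@14:L; in-air after throw: [b4@11:R b1@12:L b3@14:L b5@15:R b2@17:R]
Beat 11 (R): throw ball4 h=2 -> lands@13:R; in-air after throw: [b1@12:L b4@13:R b3@14:L b5@15:R b2@17:R]
Beat 12 (L): throw ball1 h=6 -> lands@18:L; in-air after throw: [b4@13:R b3@14:L b5@15:R b2@17:R b1@18:L]
Beat 13 (R): throw ball4 h=8 -> lands@21:R; in-air after throw: [b3@14:L b5@15:R b2@17:R b1@18:L b4@21:R]
Beat 14 (L): throw ball3 h=2 -> lands@16:L; in-air after throw: [b5@15:R b3@16:L b2@17:R b1@18:L b4@21:R]
Beat 15 (R): throw ball5 h=8 -> lands@23:R; in-air after throw: [b3@16:L b2@17:R b1@18:L b4@21:R b5@23:R]
Beat 16 (L): throw ball3 h=4 -> lands@20:L; in-air after throw: [b2@17:R b1@18:L b3@20:L b4@21:R b5@23:R]
Beat 17 (R): throw ball2 h=2 -> lands@19:R; in-air after throw: [b1@18:L b2@19:R b3@20:L b4@21:R b5@23:R]
Ball 2: thrown@1 h=8 -> first land @9; rethrown@9 h=8 -> second land @17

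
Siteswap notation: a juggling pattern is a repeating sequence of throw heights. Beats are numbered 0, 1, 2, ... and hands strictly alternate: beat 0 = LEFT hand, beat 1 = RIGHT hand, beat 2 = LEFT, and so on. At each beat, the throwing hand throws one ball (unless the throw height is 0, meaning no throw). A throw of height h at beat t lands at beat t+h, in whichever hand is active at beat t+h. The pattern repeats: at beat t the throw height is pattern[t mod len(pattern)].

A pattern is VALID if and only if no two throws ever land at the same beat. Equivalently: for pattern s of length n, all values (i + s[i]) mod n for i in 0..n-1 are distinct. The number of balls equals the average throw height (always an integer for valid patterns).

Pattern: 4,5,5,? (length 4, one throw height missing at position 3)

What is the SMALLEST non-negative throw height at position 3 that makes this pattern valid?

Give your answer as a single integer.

Answer: 2

Derivation:
i=0: (0 + 4) mod 4 = 0
i=1: (1 + 5) mod 4 = 2
i=2: (2 + 5) mod 4 = 3
i=3: s[i]=? (unknown)
Known residues: [0, 2, 3]; need a permutation of 0..3, so missing residue r = 1
Need (3 + s) mod 4 = 1; smallest s = (1 - 3) mod 4 = 2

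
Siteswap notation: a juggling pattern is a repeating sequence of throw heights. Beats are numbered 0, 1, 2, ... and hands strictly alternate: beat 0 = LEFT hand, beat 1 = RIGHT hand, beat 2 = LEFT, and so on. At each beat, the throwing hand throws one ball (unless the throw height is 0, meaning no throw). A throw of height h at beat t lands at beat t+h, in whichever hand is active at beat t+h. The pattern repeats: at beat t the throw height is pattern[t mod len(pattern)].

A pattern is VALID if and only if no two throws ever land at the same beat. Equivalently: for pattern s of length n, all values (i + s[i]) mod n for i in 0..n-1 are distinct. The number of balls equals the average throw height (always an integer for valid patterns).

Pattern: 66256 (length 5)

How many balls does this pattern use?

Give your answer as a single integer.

Pattern = [6, 6, 2, 5, 6], length n = 5
  position 0: throw height = 6, running sum = 6
  position 1: throw height = 6, running sum = 12
  position 2: throw height = 2, running sum = 14
  position 3: throw height = 5, running sum = 19
  position 4: throw height = 6, running sum = 25
Total sum = 25; balls = sum / n = 25 / 5 = 5

Answer: 5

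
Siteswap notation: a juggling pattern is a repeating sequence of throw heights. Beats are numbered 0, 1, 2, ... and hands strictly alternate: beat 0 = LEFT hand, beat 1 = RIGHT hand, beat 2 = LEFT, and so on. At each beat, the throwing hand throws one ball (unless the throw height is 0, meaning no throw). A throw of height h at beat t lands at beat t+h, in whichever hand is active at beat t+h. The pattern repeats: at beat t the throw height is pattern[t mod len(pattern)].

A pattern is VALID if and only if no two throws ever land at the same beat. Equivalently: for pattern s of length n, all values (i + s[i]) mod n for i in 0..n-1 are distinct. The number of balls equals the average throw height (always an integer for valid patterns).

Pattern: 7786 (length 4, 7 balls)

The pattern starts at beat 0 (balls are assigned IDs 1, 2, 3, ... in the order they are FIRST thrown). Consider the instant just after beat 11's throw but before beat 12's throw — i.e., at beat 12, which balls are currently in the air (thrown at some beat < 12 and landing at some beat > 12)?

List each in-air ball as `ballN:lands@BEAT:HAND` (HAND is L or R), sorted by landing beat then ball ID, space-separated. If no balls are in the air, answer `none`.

Beat 0 (L): throw ball1 h=7 -> lands@7:R; in-air after throw: [b1@7:R]
Beat 1 (R): throw ball2 h=7 -> lands@8:L; in-air after throw: [b1@7:R b2@8:L]
Beat 2 (L): throw ball3 h=8 -> lands@10:L; in-air after throw: [b1@7:R b2@8:L b3@10:L]
Beat 3 (R): throw ball4 h=6 -> lands@9:R; in-air after throw: [b1@7:R b2@8:L b4@9:R b3@10:L]
Beat 4 (L): throw ball5 h=7 -> lands@11:R; in-air after throw: [b1@7:R b2@8:L b4@9:R b3@10:L b5@11:R]
Beat 5 (R): throw ball6 h=7 -> lands@12:L; in-air after throw: [b1@7:R b2@8:L b4@9:R b3@10:L b5@11:R b6@12:L]
Beat 6 (L): throw ball7 h=8 -> lands@14:L; in-air after throw: [b1@7:R b2@8:L b4@9:R b3@10:L b5@11:R b6@12:L b7@14:L]
Beat 7 (R): throw ball1 h=6 -> lands@13:R; in-air after throw: [b2@8:L b4@9:R b3@10:L b5@11:R b6@12:L b1@13:R b7@14:L]
Beat 8 (L): throw ball2 h=7 -> lands@15:R; in-air after throw: [b4@9:R b3@10:L b5@11:R b6@12:L b1@13:R b7@14:L b2@15:R]
Beat 9 (R): throw ball4 h=7 -> lands@16:L; in-air after throw: [b3@10:L b5@11:R b6@12:L b1@13:R b7@14:L b2@15:R b4@16:L]
Beat 10 (L): throw ball3 h=8 -> lands@18:L; in-air after throw: [b5@11:R b6@12:L b1@13:R b7@14:L b2@15:R b4@16:L b3@18:L]
Beat 11 (R): throw ball5 h=6 -> lands@17:R; in-air after throw: [b6@12:L b1@13:R b7@14:L b2@15:R b4@16:L b5@17:R b3@18:L]
Beat 12 (L): throw ball6 h=7 -> lands@19:R; in-air after throw: [b1@13:R b7@14:L b2@15:R b4@16:L b5@17:R b3@18:L b6@19:R]

Answer: ball1:lands@13:R ball7:lands@14:L ball2:lands@15:R ball4:lands@16:L ball5:lands@17:R ball3:lands@18:L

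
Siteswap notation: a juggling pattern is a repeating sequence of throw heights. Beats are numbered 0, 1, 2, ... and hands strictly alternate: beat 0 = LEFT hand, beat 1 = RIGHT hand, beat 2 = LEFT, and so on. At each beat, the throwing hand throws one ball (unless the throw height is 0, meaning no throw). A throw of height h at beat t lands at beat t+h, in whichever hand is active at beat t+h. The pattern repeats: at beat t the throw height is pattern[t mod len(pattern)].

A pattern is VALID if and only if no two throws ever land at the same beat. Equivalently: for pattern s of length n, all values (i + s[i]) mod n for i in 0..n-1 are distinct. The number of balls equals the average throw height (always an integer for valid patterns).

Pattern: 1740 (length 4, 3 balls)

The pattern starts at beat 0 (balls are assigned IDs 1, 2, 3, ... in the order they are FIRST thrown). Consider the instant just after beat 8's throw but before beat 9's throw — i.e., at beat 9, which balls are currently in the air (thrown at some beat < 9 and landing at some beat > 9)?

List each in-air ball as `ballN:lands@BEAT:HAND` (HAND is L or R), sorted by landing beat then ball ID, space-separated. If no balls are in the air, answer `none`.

Beat 0 (L): throw ball1 h=1 -> lands@1:R; in-air after throw: [b1@1:R]
Beat 1 (R): throw ball1 h=7 -> lands@8:L; in-air after throw: [b1@8:L]
Beat 2 (L): throw ball2 h=4 -> lands@6:L; in-air after throw: [b2@6:L b1@8:L]
Beat 4 (L): throw ball3 h=1 -> lands@5:R; in-air after throw: [b3@5:R b2@6:L b1@8:L]
Beat 5 (R): throw ball3 h=7 -> lands@12:L; in-air after throw: [b2@6:L b1@8:L b3@12:L]
Beat 6 (L): throw ball2 h=4 -> lands@10:L; in-air after throw: [b1@8:L b2@10:L b3@12:L]
Beat 8 (L): throw ball1 h=1 -> lands@9:R; in-air after throw: [b1@9:R b2@10:L b3@12:L]
Beat 9 (R): throw ball1 h=7 -> lands@16:L; in-air after throw: [b2@10:L b3@12:L b1@16:L]

Answer: ball2:lands@10:L ball3:lands@12:L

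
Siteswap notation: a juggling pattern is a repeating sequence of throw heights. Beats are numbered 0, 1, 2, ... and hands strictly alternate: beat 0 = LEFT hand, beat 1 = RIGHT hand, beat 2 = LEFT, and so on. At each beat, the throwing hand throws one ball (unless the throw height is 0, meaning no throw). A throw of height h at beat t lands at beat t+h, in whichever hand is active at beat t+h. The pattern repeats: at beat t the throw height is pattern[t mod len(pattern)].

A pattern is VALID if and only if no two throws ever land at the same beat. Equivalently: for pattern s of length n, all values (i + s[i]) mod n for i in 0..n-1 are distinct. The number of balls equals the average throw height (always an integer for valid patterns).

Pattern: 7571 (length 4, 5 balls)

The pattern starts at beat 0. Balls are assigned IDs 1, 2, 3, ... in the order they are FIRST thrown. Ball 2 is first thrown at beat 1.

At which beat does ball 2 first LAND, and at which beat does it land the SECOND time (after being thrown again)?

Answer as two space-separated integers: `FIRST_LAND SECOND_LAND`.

Beat 0 (L): throw ball1 h=7 -> lands@7:R; in-air after throw: [b1@7:R]
Beat 1 (R): throw ball2 h=5 -> lands@6:L; in-air after throw: [b2@6:L b1@7:R]
Beat 2 (L): throw ball3 h=7 -> lands@9:R; in-air after throw: [b2@6:L b1@7:R b3@9:R]
Beat 3 (R): throw ball4 h=1 -> lands@4:L; in-air after throw: [b4@4:L b2@6:L b1@7:R b3@9:R]
Beat 4 (L): throw ball4 h=7 -> lands@11:R; in-air after throw: [b2@6:L b1@7:R b3@9:R b4@11:R]
Beat 5 (R): throw ball5 h=5 -> lands@10:L; in-air after throw: [b2@6:L b1@7:R b3@9:R b5@10:L b4@11:R]
Beat 6 (L): throw ball2 h=7 -> lands@13:R; in-air after throw: [b1@7:R b3@9:R b5@10:L b4@11:R b2@13:R]
Beat 7 (R): throw ball1 h=1 -> lands@8:L; in-air after throw: [b1@8:L b3@9:R b5@10:L b4@11:R b2@13:R]
Beat 8 (L): throw ball1 h=7 -> lands@15:R; in-air after throw: [b3@9:R b5@10:L b4@11:R b2@13:R b1@15:R]
Beat 9 (R): throw ball3 h=5 -> lands@14:L; in-air after throw: [b5@10:L b4@11:R b2@13:R b3@14:L b1@15:R]
Beat 10 (L): throw ball5 h=7 -> lands@17:R; in-air after throw: [b4@11:R b2@13:R b3@14:L b1@15:R b5@17:R]
Beat 11 (R): throw ball4 h=1 -> lands@12:L; in-air after throw: [b4@12:L b2@13:R b3@14:L b1@15:R b5@17:R]
Ball 2: thrown@1 h=5 -> first land @6; rethrown@6 h=7 -> second land @13

Answer: 6 13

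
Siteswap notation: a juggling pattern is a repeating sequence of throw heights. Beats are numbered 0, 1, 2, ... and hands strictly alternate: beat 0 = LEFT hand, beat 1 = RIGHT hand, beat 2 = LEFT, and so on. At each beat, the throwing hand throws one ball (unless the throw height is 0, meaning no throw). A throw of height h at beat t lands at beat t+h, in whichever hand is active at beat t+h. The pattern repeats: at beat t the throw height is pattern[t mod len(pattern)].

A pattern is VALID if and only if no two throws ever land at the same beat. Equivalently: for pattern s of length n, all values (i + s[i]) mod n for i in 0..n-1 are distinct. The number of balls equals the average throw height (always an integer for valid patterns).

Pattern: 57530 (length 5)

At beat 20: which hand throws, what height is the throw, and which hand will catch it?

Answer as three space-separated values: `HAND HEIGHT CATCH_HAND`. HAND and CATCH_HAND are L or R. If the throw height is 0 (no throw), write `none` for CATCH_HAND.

Answer: L 5 R

Derivation:
Beat 20: 20 mod 2 = 0, so hand = L
Throw height = pattern[20 mod 5] = pattern[0] = 5
Lands at beat 20+5=25, 25 mod 2 = 1, so catch hand = R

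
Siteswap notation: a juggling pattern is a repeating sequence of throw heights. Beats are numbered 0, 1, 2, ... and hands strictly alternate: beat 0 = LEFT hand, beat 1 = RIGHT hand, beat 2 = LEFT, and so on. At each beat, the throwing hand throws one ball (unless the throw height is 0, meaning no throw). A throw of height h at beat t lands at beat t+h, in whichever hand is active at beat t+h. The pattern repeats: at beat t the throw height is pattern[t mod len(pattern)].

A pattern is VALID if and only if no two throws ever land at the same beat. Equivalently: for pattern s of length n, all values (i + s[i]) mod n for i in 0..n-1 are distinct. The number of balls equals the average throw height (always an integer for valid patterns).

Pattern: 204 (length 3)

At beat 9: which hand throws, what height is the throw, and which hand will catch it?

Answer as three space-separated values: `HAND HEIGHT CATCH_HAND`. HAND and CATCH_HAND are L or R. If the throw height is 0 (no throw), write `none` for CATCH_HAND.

Beat 9: 9 mod 2 = 1, so hand = R
Throw height = pattern[9 mod 3] = pattern[0] = 2
Lands at beat 9+2=11, 11 mod 2 = 1, so catch hand = R

Answer: R 2 R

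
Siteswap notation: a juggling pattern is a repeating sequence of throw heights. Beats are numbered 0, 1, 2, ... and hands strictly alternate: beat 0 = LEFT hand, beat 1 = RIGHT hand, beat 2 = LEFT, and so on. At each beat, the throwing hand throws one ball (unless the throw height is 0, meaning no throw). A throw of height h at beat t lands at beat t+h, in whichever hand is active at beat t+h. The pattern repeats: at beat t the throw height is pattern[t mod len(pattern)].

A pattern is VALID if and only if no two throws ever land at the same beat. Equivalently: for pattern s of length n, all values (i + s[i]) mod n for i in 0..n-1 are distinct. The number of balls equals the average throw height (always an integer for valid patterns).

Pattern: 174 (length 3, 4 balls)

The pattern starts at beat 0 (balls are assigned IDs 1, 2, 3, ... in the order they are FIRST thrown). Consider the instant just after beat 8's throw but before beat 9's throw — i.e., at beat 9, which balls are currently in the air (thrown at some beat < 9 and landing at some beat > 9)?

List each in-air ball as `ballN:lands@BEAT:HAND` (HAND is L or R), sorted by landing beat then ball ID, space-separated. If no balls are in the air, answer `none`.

Beat 0 (L): throw ball1 h=1 -> lands@1:R; in-air after throw: [b1@1:R]
Beat 1 (R): throw ball1 h=7 -> lands@8:L; in-air after throw: [b1@8:L]
Beat 2 (L): throw ball2 h=4 -> lands@6:L; in-air after throw: [b2@6:L b1@8:L]
Beat 3 (R): throw ball3 h=1 -> lands@4:L; in-air after throw: [b3@4:L b2@6:L b1@8:L]
Beat 4 (L): throw ball3 h=7 -> lands@11:R; in-air after throw: [b2@6:L b1@8:L b3@11:R]
Beat 5 (R): throw ball4 h=4 -> lands@9:R; in-air after throw: [b2@6:L b1@8:L b4@9:R b3@11:R]
Beat 6 (L): throw ball2 h=1 -> lands@7:R; in-air after throw: [b2@7:R b1@8:L b4@9:R b3@11:R]
Beat 7 (R): throw ball2 h=7 -> lands@14:L; in-air after throw: [b1@8:L b4@9:R b3@11:R b2@14:L]
Beat 8 (L): throw ball1 h=4 -> lands@12:L; in-air after throw: [b4@9:R b3@11:R b1@12:L b2@14:L]
Beat 9 (R): throw ball4 h=1 -> lands@10:L; in-air after throw: [b4@10:L b3@11:R b1@12:L b2@14:L]

Answer: ball3:lands@11:R ball1:lands@12:L ball2:lands@14:L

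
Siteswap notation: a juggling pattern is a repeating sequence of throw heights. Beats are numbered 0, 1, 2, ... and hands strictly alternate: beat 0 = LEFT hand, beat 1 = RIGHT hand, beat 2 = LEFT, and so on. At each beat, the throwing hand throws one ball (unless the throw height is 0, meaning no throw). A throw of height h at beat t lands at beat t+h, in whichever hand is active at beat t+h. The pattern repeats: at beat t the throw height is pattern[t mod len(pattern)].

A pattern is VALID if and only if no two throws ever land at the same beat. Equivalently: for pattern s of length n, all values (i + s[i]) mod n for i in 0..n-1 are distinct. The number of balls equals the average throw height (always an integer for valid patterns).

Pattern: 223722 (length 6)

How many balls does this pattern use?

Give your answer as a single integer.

Answer: 3

Derivation:
Pattern = [2, 2, 3, 7, 2, 2], length n = 6
  position 0: throw height = 2, running sum = 2
  position 1: throw height = 2, running sum = 4
  position 2: throw height = 3, running sum = 7
  position 3: throw height = 7, running sum = 14
  position 4: throw height = 2, running sum = 16
  position 5: throw height = 2, running sum = 18
Total sum = 18; balls = sum / n = 18 / 6 = 3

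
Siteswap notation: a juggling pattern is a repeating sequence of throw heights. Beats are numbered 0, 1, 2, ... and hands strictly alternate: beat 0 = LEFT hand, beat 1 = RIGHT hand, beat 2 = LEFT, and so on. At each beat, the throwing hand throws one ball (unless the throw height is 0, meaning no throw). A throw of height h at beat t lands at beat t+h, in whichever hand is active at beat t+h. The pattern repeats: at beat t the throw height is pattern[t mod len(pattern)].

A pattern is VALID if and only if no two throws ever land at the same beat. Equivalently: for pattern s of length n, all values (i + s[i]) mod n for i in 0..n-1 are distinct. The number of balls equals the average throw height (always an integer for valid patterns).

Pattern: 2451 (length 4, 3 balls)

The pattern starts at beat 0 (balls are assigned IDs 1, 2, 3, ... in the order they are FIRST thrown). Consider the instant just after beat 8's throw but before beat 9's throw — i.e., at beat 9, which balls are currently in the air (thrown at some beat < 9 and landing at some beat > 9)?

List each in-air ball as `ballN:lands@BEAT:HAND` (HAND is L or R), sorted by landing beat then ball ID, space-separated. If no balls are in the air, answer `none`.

Answer: ball1:lands@10:L ball3:lands@11:R

Derivation:
Beat 0 (L): throw ball1 h=2 -> lands@2:L; in-air after throw: [b1@2:L]
Beat 1 (R): throw ball2 h=4 -> lands@5:R; in-air after throw: [b1@2:L b2@5:R]
Beat 2 (L): throw ball1 h=5 -> lands@7:R; in-air after throw: [b2@5:R b1@7:R]
Beat 3 (R): throw ball3 h=1 -> lands@4:L; in-air after throw: [b3@4:L b2@5:R b1@7:R]
Beat 4 (L): throw ball3 h=2 -> lands@6:L; in-air after throw: [b2@5:R b3@6:L b1@7:R]
Beat 5 (R): throw ball2 h=4 -> lands@9:R; in-air after throw: [b3@6:L b1@7:R b2@9:R]
Beat 6 (L): throw ball3 h=5 -> lands@11:R; in-air after throw: [b1@7:R b2@9:R b3@11:R]
Beat 7 (R): throw ball1 h=1 -> lands@8:L; in-air after throw: [b1@8:L b2@9:R b3@11:R]
Beat 8 (L): throw ball1 h=2 -> lands@10:L; in-air after throw: [b2@9:R b1@10:L b3@11:R]
Beat 9 (R): throw ball2 h=4 -> lands@13:R; in-air after throw: [b1@10:L b3@11:R b2@13:R]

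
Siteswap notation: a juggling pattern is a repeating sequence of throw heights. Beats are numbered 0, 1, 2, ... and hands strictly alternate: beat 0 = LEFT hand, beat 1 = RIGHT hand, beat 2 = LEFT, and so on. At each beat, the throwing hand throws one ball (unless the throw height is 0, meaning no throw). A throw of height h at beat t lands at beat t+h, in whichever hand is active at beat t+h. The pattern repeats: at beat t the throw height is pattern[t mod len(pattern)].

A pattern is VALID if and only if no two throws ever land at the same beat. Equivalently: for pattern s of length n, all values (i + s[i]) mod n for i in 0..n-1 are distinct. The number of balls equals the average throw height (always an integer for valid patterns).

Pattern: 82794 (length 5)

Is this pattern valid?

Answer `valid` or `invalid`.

i=0: (i + s[i]) mod n = (0 + 8) mod 5 = 3
i=1: (i + s[i]) mod n = (1 + 2) mod 5 = 3
i=2: (i + s[i]) mod n = (2 + 7) mod 5 = 4
i=3: (i + s[i]) mod n = (3 + 9) mod 5 = 2
i=4: (i + s[i]) mod n = (4 + 4) mod 5 = 3
Residues: [3, 3, 4, 2, 3], distinct: False

Answer: invalid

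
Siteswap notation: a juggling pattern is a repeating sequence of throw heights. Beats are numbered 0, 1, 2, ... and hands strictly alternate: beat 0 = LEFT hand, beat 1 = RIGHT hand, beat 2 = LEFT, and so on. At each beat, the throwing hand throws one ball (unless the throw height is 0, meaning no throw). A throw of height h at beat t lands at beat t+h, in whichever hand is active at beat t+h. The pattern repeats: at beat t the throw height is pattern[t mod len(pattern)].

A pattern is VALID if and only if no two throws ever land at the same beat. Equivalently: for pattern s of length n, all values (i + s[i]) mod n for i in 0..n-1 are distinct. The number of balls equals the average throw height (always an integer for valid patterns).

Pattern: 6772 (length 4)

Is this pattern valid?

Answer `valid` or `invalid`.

Answer: invalid

Derivation:
i=0: (i + s[i]) mod n = (0 + 6) mod 4 = 2
i=1: (i + s[i]) mod n = (1 + 7) mod 4 = 0
i=2: (i + s[i]) mod n = (2 + 7) mod 4 = 1
i=3: (i + s[i]) mod n = (3 + 2) mod 4 = 1
Residues: [2, 0, 1, 1], distinct: False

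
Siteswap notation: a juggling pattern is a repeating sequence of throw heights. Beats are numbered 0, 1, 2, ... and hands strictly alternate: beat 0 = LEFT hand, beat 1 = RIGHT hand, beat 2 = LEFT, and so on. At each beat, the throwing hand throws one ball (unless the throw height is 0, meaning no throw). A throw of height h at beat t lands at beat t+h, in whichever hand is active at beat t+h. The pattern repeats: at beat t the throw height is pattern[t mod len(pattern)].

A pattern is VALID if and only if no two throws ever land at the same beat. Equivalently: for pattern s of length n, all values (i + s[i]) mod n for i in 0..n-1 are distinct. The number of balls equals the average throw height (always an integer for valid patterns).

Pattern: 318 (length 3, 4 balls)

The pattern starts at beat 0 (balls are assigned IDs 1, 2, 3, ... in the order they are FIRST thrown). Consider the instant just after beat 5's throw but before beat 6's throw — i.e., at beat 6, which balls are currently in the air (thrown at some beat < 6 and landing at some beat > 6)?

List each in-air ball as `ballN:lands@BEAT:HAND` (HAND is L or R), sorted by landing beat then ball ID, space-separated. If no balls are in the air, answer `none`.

Answer: ball2:lands@10:L ball3:lands@13:R

Derivation:
Beat 0 (L): throw ball1 h=3 -> lands@3:R; in-air after throw: [b1@3:R]
Beat 1 (R): throw ball2 h=1 -> lands@2:L; in-air after throw: [b2@2:L b1@3:R]
Beat 2 (L): throw ball2 h=8 -> lands@10:L; in-air after throw: [b1@3:R b2@10:L]
Beat 3 (R): throw ball1 h=3 -> lands@6:L; in-air after throw: [b1@6:L b2@10:L]
Beat 4 (L): throw ball3 h=1 -> lands@5:R; in-air after throw: [b3@5:R b1@6:L b2@10:L]
Beat 5 (R): throw ball3 h=8 -> lands@13:R; in-air after throw: [b1@6:L b2@10:L b3@13:R]
Beat 6 (L): throw ball1 h=3 -> lands@9:R; in-air after throw: [b1@9:R b2@10:L b3@13:R]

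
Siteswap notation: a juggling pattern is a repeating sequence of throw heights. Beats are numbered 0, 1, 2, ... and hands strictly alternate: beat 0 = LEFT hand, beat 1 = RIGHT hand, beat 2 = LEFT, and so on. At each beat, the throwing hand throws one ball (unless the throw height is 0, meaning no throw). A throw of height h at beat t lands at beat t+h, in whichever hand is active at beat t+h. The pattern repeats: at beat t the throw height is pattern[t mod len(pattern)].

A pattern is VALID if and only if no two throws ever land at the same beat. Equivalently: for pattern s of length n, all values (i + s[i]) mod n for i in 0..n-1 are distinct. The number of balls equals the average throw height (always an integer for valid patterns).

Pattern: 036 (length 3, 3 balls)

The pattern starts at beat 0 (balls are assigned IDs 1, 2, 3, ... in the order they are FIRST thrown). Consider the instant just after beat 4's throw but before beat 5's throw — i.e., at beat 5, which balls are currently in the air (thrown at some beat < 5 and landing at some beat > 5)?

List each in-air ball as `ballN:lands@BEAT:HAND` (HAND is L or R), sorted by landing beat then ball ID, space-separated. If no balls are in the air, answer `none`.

Beat 1 (R): throw ball1 h=3 -> lands@4:L; in-air after throw: [b1@4:L]
Beat 2 (L): throw ball2 h=6 -> lands@8:L; in-air after throw: [b1@4:L b2@8:L]
Beat 4 (L): throw ball1 h=3 -> lands@7:R; in-air after throw: [b1@7:R b2@8:L]
Beat 5 (R): throw ball3 h=6 -> lands@11:R; in-air after throw: [b1@7:R b2@8:L b3@11:R]

Answer: ball1:lands@7:R ball2:lands@8:L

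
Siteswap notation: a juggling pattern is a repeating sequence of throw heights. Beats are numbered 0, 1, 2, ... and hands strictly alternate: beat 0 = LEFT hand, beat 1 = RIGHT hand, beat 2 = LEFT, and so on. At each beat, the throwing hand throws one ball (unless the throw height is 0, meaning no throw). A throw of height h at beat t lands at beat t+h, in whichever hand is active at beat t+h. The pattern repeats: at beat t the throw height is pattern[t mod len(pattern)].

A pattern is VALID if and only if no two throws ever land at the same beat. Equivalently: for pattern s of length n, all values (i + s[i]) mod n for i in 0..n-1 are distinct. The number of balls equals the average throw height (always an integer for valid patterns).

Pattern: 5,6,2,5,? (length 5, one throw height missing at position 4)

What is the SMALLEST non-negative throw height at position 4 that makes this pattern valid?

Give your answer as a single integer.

Answer: 2

Derivation:
i=0: (0 + 5) mod 5 = 0
i=1: (1 + 6) mod 5 = 2
i=2: (2 + 2) mod 5 = 4
i=3: (3 + 5) mod 5 = 3
i=4: s[i]=? (unknown)
Known residues: [0, 2, 3, 4]; need a permutation of 0..4, so missing residue r = 1
Need (4 + s) mod 5 = 1; smallest s = (1 - 4) mod 5 = 2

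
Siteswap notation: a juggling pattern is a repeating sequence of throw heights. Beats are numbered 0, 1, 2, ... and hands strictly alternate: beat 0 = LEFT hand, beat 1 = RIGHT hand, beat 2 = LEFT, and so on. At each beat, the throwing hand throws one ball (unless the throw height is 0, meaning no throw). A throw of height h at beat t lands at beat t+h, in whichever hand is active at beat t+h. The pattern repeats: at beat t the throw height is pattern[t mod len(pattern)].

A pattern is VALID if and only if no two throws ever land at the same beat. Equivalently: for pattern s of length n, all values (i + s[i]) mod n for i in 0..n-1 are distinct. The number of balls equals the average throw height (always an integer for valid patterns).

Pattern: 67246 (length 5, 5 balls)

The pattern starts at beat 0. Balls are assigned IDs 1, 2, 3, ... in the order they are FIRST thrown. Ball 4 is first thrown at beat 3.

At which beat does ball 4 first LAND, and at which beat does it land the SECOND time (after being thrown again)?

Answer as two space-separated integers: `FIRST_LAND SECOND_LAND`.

Answer: 7 9

Derivation:
Beat 0 (L): throw ball1 h=6 -> lands@6:L; in-air after throw: [b1@6:L]
Beat 1 (R): throw ball2 h=7 -> lands@8:L; in-air after throw: [b1@6:L b2@8:L]
Beat 2 (L): throw ball3 h=2 -> lands@4:L; in-air after throw: [b3@4:L b1@6:L b2@8:L]
Beat 3 (R): throw ball4 h=4 -> lands@7:R; in-air after throw: [b3@4:L b1@6:L b4@7:R b2@8:L]
Beat 4 (L): throw ball3 h=6 -> lands@10:L; in-air after throw: [b1@6:L b4@7:R b2@8:L b3@10:L]
Beat 5 (R): throw ball5 h=6 -> lands@11:R; in-air after throw: [b1@6:L b4@7:R b2@8:L b3@10:L b5@11:R]
Beat 6 (L): throw ball1 h=7 -> lands@13:R; in-air after throw: [b4@7:R b2@8:L b3@10:L b5@11:R b1@13:R]
Beat 7 (R): throw ball4 h=2 -> lands@9:R; in-air after throw: [b2@8:L b4@9:R b3@10:L b5@11:R b1@13:R]
Beat 8 (L): throw ball2 h=4 -> lands@12:L; in-air after throw: [b4@9:R b3@10:L b5@11:R b2@12:L b1@13:R]
Beat 9 (R): throw ball4 h=6 -> lands@15:R; in-air after throw: [b3@10:L b5@11:R b2@12:L b1@13:R b4@15:R]
Ball 4: thrown@3 h=4 -> first land @7; rethrown@7 h=2 -> second land @9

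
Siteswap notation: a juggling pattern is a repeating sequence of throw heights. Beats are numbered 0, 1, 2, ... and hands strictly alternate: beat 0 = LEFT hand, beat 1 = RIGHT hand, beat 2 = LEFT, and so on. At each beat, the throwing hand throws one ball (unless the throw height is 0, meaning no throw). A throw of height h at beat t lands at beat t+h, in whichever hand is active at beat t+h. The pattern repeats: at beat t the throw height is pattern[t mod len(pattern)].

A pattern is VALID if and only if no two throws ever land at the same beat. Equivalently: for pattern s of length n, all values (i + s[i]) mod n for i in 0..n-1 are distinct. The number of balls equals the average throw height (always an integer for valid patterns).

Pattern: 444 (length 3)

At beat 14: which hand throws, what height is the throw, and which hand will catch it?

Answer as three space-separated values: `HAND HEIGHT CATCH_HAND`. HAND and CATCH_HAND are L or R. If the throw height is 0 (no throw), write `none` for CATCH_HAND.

Beat 14: 14 mod 2 = 0, so hand = L
Throw height = pattern[14 mod 3] = pattern[2] = 4
Lands at beat 14+4=18, 18 mod 2 = 0, so catch hand = L

Answer: L 4 L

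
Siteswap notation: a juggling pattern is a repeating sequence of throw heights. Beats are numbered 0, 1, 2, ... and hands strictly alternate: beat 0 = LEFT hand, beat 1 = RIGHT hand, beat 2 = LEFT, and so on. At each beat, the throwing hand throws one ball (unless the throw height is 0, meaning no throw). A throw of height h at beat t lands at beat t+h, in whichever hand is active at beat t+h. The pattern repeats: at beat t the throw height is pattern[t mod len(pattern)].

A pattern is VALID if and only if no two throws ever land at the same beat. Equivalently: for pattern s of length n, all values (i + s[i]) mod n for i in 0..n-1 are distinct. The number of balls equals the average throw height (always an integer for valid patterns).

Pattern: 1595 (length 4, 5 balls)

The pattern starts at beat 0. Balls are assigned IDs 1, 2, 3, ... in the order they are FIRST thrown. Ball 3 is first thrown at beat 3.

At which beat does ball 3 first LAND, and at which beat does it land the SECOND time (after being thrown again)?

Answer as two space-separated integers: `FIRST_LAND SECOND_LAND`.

Answer: 8 9

Derivation:
Beat 0 (L): throw ball1 h=1 -> lands@1:R; in-air after throw: [b1@1:R]
Beat 1 (R): throw ball1 h=5 -> lands@6:L; in-air after throw: [b1@6:L]
Beat 2 (L): throw ball2 h=9 -> lands@11:R; in-air after throw: [b1@6:L b2@11:R]
Beat 3 (R): throw ball3 h=5 -> lands@8:L; in-air after throw: [b1@6:L b3@8:L b2@11:R]
Beat 4 (L): throw ball4 h=1 -> lands@5:R; in-air after throw: [b4@5:R b1@6:L b3@8:L b2@11:R]
Beat 5 (R): throw ball4 h=5 -> lands@10:L; in-air after throw: [b1@6:L b3@8:L b4@10:L b2@11:R]
Beat 6 (L): throw ball1 h=9 -> lands@15:R; in-air after throw: [b3@8:L b4@10:L b2@11:R b1@15:R]
Beat 7 (R): throw ball5 h=5 -> lands@12:L; in-air after throw: [b3@8:L b4@10:L b2@11:R b5@12:L b1@15:R]
Beat 8 (L): throw ball3 h=1 -> lands@9:R; in-air after throw: [b3@9:R b4@10:L b2@11:R b5@12:L b1@15:R]
Beat 9 (R): throw ball3 h=5 -> lands@14:L; in-air after throw: [b4@10:L b2@11:R b5@12:L b3@14:L b1@15:R]
Ball 3: thrown@3 h=5 -> first land @8; rethrown@8 h=1 -> second land @9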